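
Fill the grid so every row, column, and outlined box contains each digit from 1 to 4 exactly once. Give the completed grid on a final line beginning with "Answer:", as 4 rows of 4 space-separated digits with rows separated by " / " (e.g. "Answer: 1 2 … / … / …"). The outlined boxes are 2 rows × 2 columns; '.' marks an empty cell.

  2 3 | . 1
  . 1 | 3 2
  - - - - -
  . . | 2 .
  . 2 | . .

Step 1. [r3c2∈{4}] only 4 remains possible at r3c2. So r3c2=4.
Step 2. [r3c1∈{1,3}] r3c1 is the only open cell in row 3 admitting 1, so r3c1=1.
Step 3. [r4c4∈{3,4}] across col 4, 4 lands solely at r4c4. So r4c4=4.
Step 4. [r3c4∈{3}] nothing but 3 survives at r3c4. So r3c4=3.
Step 5. [r4c3∈{1}] nothing but 1 survives at r4c3, so r4c3=1.
Step 6. [r1c3∈{4}] r1c3 has the single candidate 4 ⇒ r1c3=4.
Step 7. [r4c1∈{3}] nothing but 3 survives at r4c1. So r4c1=3.
Step 8. [r2c1∈{4}] r2c1 is down to just 4. So r2c1=4.

Answer: 2 3 4 1 / 4 1 3 2 / 1 4 2 3 / 3 2 1 4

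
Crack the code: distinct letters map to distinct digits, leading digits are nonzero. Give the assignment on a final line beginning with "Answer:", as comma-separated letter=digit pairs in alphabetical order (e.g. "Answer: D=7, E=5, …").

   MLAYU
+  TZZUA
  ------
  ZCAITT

Step 1. [col 1: U + A ≡ T (mod 10)] U=5 is one option consistent with column 1 (U + A ≡ T (mod 10), carry-in 0) — take it. So U=5.
Step 2. [Z] adding two 5-digit numbers gives at most 5+1 digits, and here it does — Z is that final carry and must be 1 ⇒ Z=1.
Step 3. [col 1: U + A ≡ T (mod 10)] no forcing yet in column 1 (carry-in 0); T=3 is free and consistent — try it, so T=3.
Step 4. [col 1: U + A ≡ T (mod 10)] column 1: given U=5, T=3, carry-in 0, and digits 1,3,5 already taken and all letters distinct, U+A≡T (mod 10) forces A=8. So A=8.
Step 5. [col 2: Y + U ≡ T (mod 10)] column 2: given U=5, T=3, carry-in 1, and digits 1,3,5,8 already taken and all letters distinct, Y+U≡T (mod 10) forces Y=7 ⇒ Y=7.
Step 6. [col 3: A + Z ≡ I (mod 10)] column 3: given A=8, Z=1, carry-in 1, and digits 1,3,5,7,8 already taken and all letters distinct, A+Z≡I (mod 10) forces I=0. So I=0.
Step 7. [col 4: L + Z ≡ A (mod 10)] from column 4 (Z=1, A=8, carry-in 1, digits 0,1,3,5,7,8 already taken and all letters distinct): L must equal 6. So L=6.
Step 8. [col 5: M + T ≡ C (mod 10)] column 5: given T=3, carry-in 0, and digits 0,1,3,5,6,7,8 already taken and all letters distinct, M+T≡C (mod 10) forces C=2 ⇒ C=2.
Step 9. [col 5: M + T ≡ C (mod 10)] in column 5 we have M+T≡C with carry-in 0; given T=3, C=2 and digits 0,1,2,3,5,6,7,8 already taken and all letters distinct, that pins M to 9, so M=9.

Answer: A=8, C=2, I=0, L=6, M=9, T=3, U=5, Y=7, Z=1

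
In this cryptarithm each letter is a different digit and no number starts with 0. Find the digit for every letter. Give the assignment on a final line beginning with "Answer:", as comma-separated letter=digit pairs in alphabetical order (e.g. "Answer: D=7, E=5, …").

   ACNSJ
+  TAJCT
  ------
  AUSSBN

Step 1. [A] the sum has 6 digits but both addends have 5; that extra leading digit A is the final carry, namely 1. So A=1.
Step 2. [col 1: J + T ≡ N (mod 10)] several values work for N in column 1 (J + T ≡ N (mod 10), carry-in 0); try N=3. So N=3.
Step 3. [col 1: J + T ≡ N (mod 10)] J=4 is one option consistent with column 1 (J + T ≡ N (mod 10), carry-in 0) — take it. So J=4.
Step 4. [col 1: J + T ≡ N (mod 10)] from column 1 (J=4, N=3, carry-in 0, digits 1,3,4 already taken and all letters distinct): T must equal 9 ⇒ T=9.
Step 5. [col 2: S + C ≡ B (mod 10)] B=6 is one option consistent with column 2 (S + C ≡ B (mod 10), carry-in 1) — take it ⇒ B=6.
Step 6. [col 2: S + C ≡ B (mod 10)] C=7 is one option consistent with column 2 (S + C ≡ B (mod 10), carry-in 1) — take it. So C=7.
Step 7. [col 2: S + C ≡ B (mod 10)] from column 2 (C=7, B=6, carry-in 1, digits 1,3,4,6,7,9 already taken and all letters distinct): S must equal 8, so S=8.
Step 8. [col 5: A + T ≡ U (mod 10)] from column 5 (A=1, T=9, carry-in 0, digits 1,3,4,6,7,8,9 already taken and all letters distinct): U must equal 0. So U=0.

Answer: A=1, B=6, C=7, J=4, N=3, S=8, T=9, U=0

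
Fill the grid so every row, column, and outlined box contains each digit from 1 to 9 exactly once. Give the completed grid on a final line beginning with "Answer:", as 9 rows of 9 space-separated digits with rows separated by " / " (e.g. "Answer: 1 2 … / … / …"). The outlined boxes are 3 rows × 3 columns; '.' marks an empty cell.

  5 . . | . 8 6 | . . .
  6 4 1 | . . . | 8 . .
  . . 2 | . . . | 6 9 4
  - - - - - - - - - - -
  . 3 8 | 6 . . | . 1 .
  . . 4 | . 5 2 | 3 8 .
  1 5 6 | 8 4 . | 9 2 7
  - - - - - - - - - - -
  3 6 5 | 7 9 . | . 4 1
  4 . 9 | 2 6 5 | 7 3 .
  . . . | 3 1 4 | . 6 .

Step 1. [r9c2∈{2,7,8}] r9c2 is the only open cell in col 2 admitting 2 ⇒ r9c2=2.
Step 2. [r3c6∈{1,3,7}] in col 6, 1 fits only at r3c6, so r3c6=1.
Step 3. [r4c5∈{7}] r4c5 is down to just 7. So r4c5=7.
Step 4. [r4c9∈{5}] r4c9's peers cover all but 5. So r4c9=5.
Step 5. [r1c8∈{7}] only 7 remains possible at r1c8 ⇒ r1c8=7.
Step 6. [r4c6∈{9}] r4c6's peers cover all but 9 ⇒ r4c6=9.
Step 7. [r2c4∈{5,9}] r2c4 is the only open cell in row 2 admitting 9 ⇒ r2c4=9.
Step 8. [r5c1∈{7,9}] col 1 places 9 nowhere but r5c1. So r5c1=9.
Step 9. [r2c5∈{2,3}] in col 5, 2 fits only at r2c5. So r2c5=2.
Step 10. [r8c9∈{8}] nothing but 8 survives at r8c9. So r8c9=8.
Step 11. [r1c9∈{2,3}] in col 9, 2 fits only at r1c9. So r1c9=2.
Step 12. [r9c1∈{7,8}] 8 has one home in row 9: r9c1, so r9c1=8.
Step 13. [r3c5∈{3}] r3c5's peers cover all but 3. So r3c5=3.
Step 14. [r3c2∈{7,8}] across row 3, 8 lands solely at r3c2 ⇒ r3c2=8.
Step 15. [r1c7∈{1}] nothing but 1 survives at r1c7, so r1c7=1.
Step 16. [r1c2∈{9}] r1c2's peers cover all but 9. So r1c2=9.
Step 17. [r9c7∈{5}] only 5 remains possible at r9c7 ⇒ r9c7=5.
Step 18. [r7c6∈{8}] r7c6 has the single candidate 8. So r7c6=8.
Step 19. [r5c4∈{1}] r5c4's peers cover all but 1. So r5c4=1.
Step 20. [r4c1∈{2}] nothing but 2 survives at r4c1, so r4c1=2.
Step 21. [r7c7∈{2}] r7c7 is down to just 2 ⇒ r7c7=2.
Step 22. [r5c9∈{6}] r5c9 has the single candidate 6 ⇒ r5c9=6.
Step 23. [r9c3∈{7}] only 7 remains possible at r9c3 ⇒ r9c3=7.
Step 24. [r6c6∈{3}] r6c6's peers cover all but 3, so r6c6=3.
Step 25. [r4c7∈{4}] only 4 remains possible at r4c7. So r4c7=4.
Step 26. [r2c6∈{7}] r2c6's peers cover all but 7, so r2c6=7.
Step 27. [r3c4∈{5}] only 5 remains possible at r3c4. So r3c4=5.
Step 28. [r8c2∈{1}] r8c2's peers cover all but 1. So r8c2=1.
Step 29. [r3c1∈{7}] nothing but 7 survives at r3c1. So r3c1=7.
Step 30. [r1c3∈{3}] r1c3 has the single candidate 3 ⇒ r1c3=3.
Step 31. [r9c9∈{9}] r9c9 is down to just 9 ⇒ r9c9=9.
Step 32. [r5c2∈{7}] only 7 remains possible at r5c2. So r5c2=7.
Step 33. [r2c9∈{3}] only 3 remains possible at r2c9, so r2c9=3.
Step 34. [r2c8∈{5}] nothing but 5 survives at r2c8, so r2c8=5.
Step 35. [r1c4∈{4}] r1c4 has the single candidate 4. So r1c4=4.

Answer: 5 9 3 4 8 6 1 7 2 / 6 4 1 9 2 7 8 5 3 / 7 8 2 5 3 1 6 9 4 / 2 3 8 6 7 9 4 1 5 / 9 7 4 1 5 2 3 8 6 / 1 5 6 8 4 3 9 2 7 / 3 6 5 7 9 8 2 4 1 / 4 1 9 2 6 5 7 3 8 / 8 2 7 3 1 4 5 6 9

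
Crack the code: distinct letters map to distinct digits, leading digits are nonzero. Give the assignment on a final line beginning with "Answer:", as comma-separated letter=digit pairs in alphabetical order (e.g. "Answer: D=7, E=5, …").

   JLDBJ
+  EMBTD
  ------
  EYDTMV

Step 1. [E] the sum has 6 digits but both addends have 5; that extra leading digit E is the final carry, namely 1 ⇒ E=1.
Step 2. [col 1: J + D ≡ V (mod 10)] no forcing yet in column 1 (carry-in 0); D=6 is free and consistent — try it, so D=6.
Step 3. [col 1: J + D ≡ V (mod 10)] V=5 is one option consistent with column 1 (J + D ≡ V (mod 10), carry-in 0) — take it. So V=5.
Step 4. [col 1: J + D ≡ V (mod 10)] column 1: given D=6, V=5, carry-in 0, and digits 1,5,6 already taken and all letters distinct, J+D≡V (mod 10) forces J=9, so J=9.
Step 5. [col 2: B + T ≡ M (mod 10)] column 2 (B + T ≡ M (mod 10), carry-in 1) doesn't pin T yet; pick T=4 and continue. So T=4.
Step 6. [col 2: B + T ≡ M (mod 10)] M=2 is one option consistent with column 2 (B + T ≡ M (mod 10), carry-in 1) — take it. So M=2.
Step 7. [col 2: B + T ≡ M (mod 10)] from column 2 (T=4, M=2, carry-in 1, digits 1,2,4,5,6,9 already taken and all letters distinct): B must equal 7 ⇒ B=7.
Step 8. [col 4: L + M ≡ D (mod 10)] column 4 reads L+M+carry(1)=D with M=2, D=6; with digits 1,2,4,5,6,7,9 already taken and all letters distinct, the only value for L is 3, so L=3.
Step 9. [col 5: J + E ≡ Y (mod 10)] column 5 reads J+E+carry(0)=Y with J=9, E=1; with digits 1,2,3,4,5,6,7,9 already taken and all letters distinct, the only value for Y is 0, so Y=0.

Answer: B=7, D=6, E=1, J=9, L=3, M=2, T=4, V=5, Y=0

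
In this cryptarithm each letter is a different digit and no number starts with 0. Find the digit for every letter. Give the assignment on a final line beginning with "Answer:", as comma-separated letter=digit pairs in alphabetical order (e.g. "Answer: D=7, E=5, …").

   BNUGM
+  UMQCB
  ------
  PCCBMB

Step 1. [col 1: M + B ≡ B (mod 10)] from column 1 (nothing yet, carry-in 0, all letters distinct, none taken yet): M must equal 0. So M=0.
Step 2. [P] the sum has 6 digits but both addends have 5; that extra leading digit P is the final carry, namely 1. So P=1.
Step 3. [col 1: M + B ≡ B (mod 10)] column 1 (M + B ≡ B (mod 10), carry-in 0) doesn't pin B yet; pick B=5 and continue, so B=5.
Step 4. [col 2: G + C ≡ M (mod 10)] G=7 is one option consistent with column 2 (G + C ≡ M (mod 10), carry-in 0) — take it ⇒ G=7.
Step 5. [col 2: G + C ≡ M (mod 10)] column 2 reads G+C+carry(0)=M with G=7, M=0; with digits 0,1,5,7 already taken and all letters distinct, the only value for C is 3, so C=3.
Step 6. [col 3: U + Q ≡ B (mod 10)] several values work for Q in column 3 (U + Q ≡ B (mod 10), carry-in 1); try Q=6 ⇒ Q=6.
Step 7. [col 3: U + Q ≡ B (mod 10)] in column 3 we have U+Q≡B with carry-in 1; given Q=6, B=5 and digits 0,1,3,5,6,7 already taken and all letters distinct, that pins U to 8, so U=8.
Step 8. [col 4: N + M ≡ C (mod 10)] column 4: given M=0, C=3, carry-in 1, and digits 0,1,3,5,6,7,8 already taken and all letters distinct, N+M≡C (mod 10) forces N=2, so N=2.

Answer: B=5, C=3, G=7, M=0, N=2, P=1, Q=6, U=8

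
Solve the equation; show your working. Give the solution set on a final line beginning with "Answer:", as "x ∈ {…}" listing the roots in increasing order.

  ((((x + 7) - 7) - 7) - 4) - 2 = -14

Step 1. [((((x + 7) - 7) - 7) - 4) - 2 = -14] add 2: x sits inside (… - 2) ⇒ sub: (((x + 7) - 7) - 7) - 4 = -12.
Step 2. [(((x + 7) - 7) - 7) - 4 = -12] -4 is outermost — add 4 both sides, so sub: ((x + 7) - 7) - 7 = -8.
Step 3. [((x + 7) - 7) - 7 = -8] 7 comes off first (add 7) ⇒ sub: (x + 7) - 7 = -1.
Step 4. [(x + 7) - 7 = -1] peel the -7: add 7 from each side, so sub: x + 7 = 6.
Step 5. [x + 7 = 6] peel the +7: subtract 7 from each side, so sub: x = -1.

Answer: x ∈ {-1}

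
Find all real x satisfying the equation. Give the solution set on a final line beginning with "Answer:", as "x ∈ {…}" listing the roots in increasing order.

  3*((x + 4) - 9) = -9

Step 1. [3*((x + 4) - 9) = -9] leading coefficient 3: divide by 3 ⇒ div: (x + 4) - 9 = -3.
Step 2. [(x + 4) - 9 = -3] peel the -9: add 9 from each side. So sub: x + 4 = 6.
Step 3. [x + 4 = 6] 4 comes off first (subtract 4) ⇒ sub: x = 2.

Answer: x ∈ {2}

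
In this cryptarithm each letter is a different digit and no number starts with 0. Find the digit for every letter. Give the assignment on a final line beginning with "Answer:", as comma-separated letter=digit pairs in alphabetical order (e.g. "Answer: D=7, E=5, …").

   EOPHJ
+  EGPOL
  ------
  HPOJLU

Step 1. [col 1: J + L ≡ U (mod 10)] several values work for L in column 1 (J + L ≡ U (mod 10), carry-in 0); try L=9. So L=9.
Step 2. [col 1: J + L ≡ U (mod 10)] column 1 (J + L ≡ U (mod 10), carry-in 0) doesn't pin J yet; pick J=4 and continue. So J=4.
Step 3. [H] the sum has 6 digits but both addends have 5; that extra leading digit H is the final carry, namely 1, so H=1.
Step 4. [col 1: J + L ≡ U (mod 10)] in column 1 we have J+L≡U with carry-in 0; given J=4, L=9 and digits 1,4,9 already taken and all letters distinct, that pins U to 3, so U=3.
Step 5. [col 2: H + O ≡ L (mod 10)] column 2: given H=1, L=9, carry-in 1, and digits 1,3,4,9 already taken and all letters distinct, H+O≡L (mod 10) forces O=7, so O=7.
Step 6. [col 3: P + P ≡ J (mod 10)] in column 3 we have P+P≡J with carry-in 0; given J=4 and digits 1,3,4,7,9 already taken and all letters distinct, that pins P to 2 ⇒ P=2.
Step 7. [col 4: O + G ≡ O (mod 10)] in column 4 we have O+G≡O with carry-in 0; given O=7 and digits 1,2,3,4,7,9 already taken and all letters distinct, that pins G to 0 ⇒ G=0.
Step 8. [col 5: E + E ≡ P (mod 10)] in column 5 we have E+E≡P with carry-in 0; given P=2 and digits 0,1,2,3,4,7,9 already taken and all letters distinct, that pins E to 6. So E=6.

Answer: E=6, G=0, H=1, J=4, L=9, O=7, P=2, U=3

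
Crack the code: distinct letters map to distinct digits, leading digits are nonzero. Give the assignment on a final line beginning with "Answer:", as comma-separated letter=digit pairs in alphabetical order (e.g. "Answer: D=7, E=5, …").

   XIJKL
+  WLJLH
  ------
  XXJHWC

Step 1. [col 1: L + H ≡ C (mod 10)] no forcing yet in column 1 (carry-in 0); L=8 is free and consistent — try it. So L=8.
Step 2. [X] the sum has 6 digits but both addends have 5; that extra leading digit X is the final carry, namely 1, so X=1.
Step 3. [col 1: L + H ≡ C (mod 10)] column 1 (L + H ≡ C (mod 10), carry-in 0) doesn't pin H yet; pick H=6 and continue ⇒ H=6.
Step 4. [col 1: L + H ≡ C (mod 10)] in column 1 we have L+H≡C with carry-in 0; given L=8, H=6 and digits 1,6,8 already taken and all letters distinct, that pins C to 4. So C=4.
Step 5. [col 2: K + L ≡ W (mod 10)] column 2 (K + L ≡ W (mod 10), carry-in 1) doesn't pin W yet; pick W=9 and continue ⇒ W=9.
Step 6. [col 2: K + L ≡ W (mod 10)] in column 2 we have K+L≡W with carry-in 1; given L=8, W=9 and digits 1,4,6,8,9 already taken and all letters distinct, that pins K to 0 ⇒ K=0.
Step 7. [col 3: J + J ≡ H (mod 10)] column 3 reads J+J+carry(0)=H with H=6; with digits 0,1,4,6,8,9 already taken and all letters distinct, the only value for J is 3, so J=3.
Step 8. [col 4: I + L ≡ J (mod 10)] from column 4 (L=8, J=3, carry-in 0, digits 0,1,3,4,6,8,9 already taken and all letters distinct): I must equal 5. So I=5.

Answer: C=4, H=6, I=5, J=3, K=0, L=8, W=9, X=1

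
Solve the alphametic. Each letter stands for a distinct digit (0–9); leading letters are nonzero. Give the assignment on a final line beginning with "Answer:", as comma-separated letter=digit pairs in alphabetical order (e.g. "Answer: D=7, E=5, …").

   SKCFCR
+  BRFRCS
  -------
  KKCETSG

Step 1. [col 1: R + S ≡ G (mod 10)] several values work for G in column 1 (R + S ≡ G (mod 10), carry-in 0); try G=3, so G=3.
Step 2. [col 1: R + S ≡ G (mod 10)] no forcing yet in column 1 (carry-in 0); R=6 is free and consistent — try it ⇒ R=6.
Step 3. [col 1: R + S ≡ G (mod 10)] from column 1 (R=6, G=3, carry-in 0, digits 3,6 already taken and all letters distinct): S must equal 7, so S=7.
Step 4. [K] K is the leading digit of a 7-digit sum of two 6-digit numbers; the final carry is exactly 1 ⇒ K=1.
Step 5. [col 2: C + C ≡ S (mod 10)] from column 2 (S=7, carry-in 1, digits 1,3,6,7 already taken and all letters distinct): C must equal 8, so C=8.
Step 6. [col 3: F + R ≡ T (mod 10)] T=9 is one option consistent with column 3 (F + R ≡ T (mod 10), carry-in 1) — take it, so T=9.
Step 7. [col 3: F + R ≡ T (mod 10)] from column 3 (R=6, T=9, carry-in 1, digits 1,3,6,7,8,9 already taken and all letters distinct): F must equal 2. So F=2.
Step 8. [col 4: C + F ≡ E (mod 10)] from column 4 (C=8, F=2, carry-in 0, digits 1,2,3,6,7,8,9 already taken and all letters distinct): E must equal 0, so E=0.
Step 9. [col 6: S + B ≡ K (mod 10)] in column 6 we have S+B≡K with carry-in 0; given S=7, K=1 and digits 0,1,2,3,6,7,8,9 already taken and all letters distinct, that pins B to 4, so B=4.

Answer: B=4, C=8, E=0, F=2, G=3, K=1, R=6, S=7, T=9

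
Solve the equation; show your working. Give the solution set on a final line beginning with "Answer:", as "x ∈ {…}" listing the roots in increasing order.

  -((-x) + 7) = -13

Step 1. [-((-x) + 7) = -13] LHS negated; negate both sides. So neg: (-x) + 7 = 13.
Step 2. [(-x) + 7 = 13] +7 is outermost — subtract 7 both sides, so sub: -x = 6.
Step 3. [-x = 6] LHS negated; negate both sides. So neg: x = -6.

Answer: x ∈ {-6}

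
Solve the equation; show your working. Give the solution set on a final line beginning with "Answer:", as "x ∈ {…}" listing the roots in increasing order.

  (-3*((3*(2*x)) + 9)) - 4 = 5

Step 1. [(-3*((3*(2*x)) + 9)) - 4 = 5] the outer -4 inverts by adding 4 ⇒ sub: -3*((3*(2*x)) + 9) = 9.
Step 2. [-3*((3*(2*x)) + 9) = 9] LHS = -3·(…); ÷-3 both sides, so div: (3*(2*x)) + 9 = -3.
Step 3. [(3*(2*x)) + 9 = -3] common factor 3 (LHS and -3) — divide through ⇒ factor: (2*x) + 3 = -1.
Step 4. [(2*x) + 3 = -1] the outer +3 inverts by subtracting 3 ⇒ sub: 2*x = -4.
Step 5. [2*x = -4] 2 out front; divide by 2 ⇒ div: x = -2.

Answer: x ∈ {-2}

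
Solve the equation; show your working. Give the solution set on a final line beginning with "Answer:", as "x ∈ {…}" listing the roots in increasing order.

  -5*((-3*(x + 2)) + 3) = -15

Step 1. [-5*((-3*(x + 2)) + 3) = -15] divide by the outer -5 ⇒ div: (-3*(x + 2)) + 3 = 3.
Step 2. [(-3*(x + 2)) + 3 = 3] +3 is outermost — subtract 3 both sides. So sub: -3*(x + 2) = 0.
Step 3. [-3*(x + 2) = 0] LHS = -3·(…); ÷-3 both sides. So div: x + 2 = 0.
Step 4. [x + 2 = 0] 2 comes off first (subtract 2). So sub: x = -2.

Answer: x ∈ {-2}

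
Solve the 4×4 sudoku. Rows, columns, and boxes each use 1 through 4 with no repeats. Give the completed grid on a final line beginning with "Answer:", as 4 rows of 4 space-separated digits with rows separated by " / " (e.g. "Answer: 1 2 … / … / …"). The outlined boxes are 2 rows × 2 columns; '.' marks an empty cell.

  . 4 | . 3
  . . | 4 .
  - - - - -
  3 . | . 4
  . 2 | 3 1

Step 1. [r1c3∈{1,2}] across col 3, 1 lands solely at r1c3. So r1c3=1.
Step 2. [r2c1∈{1,2}] col 1 places 1 nowhere but r2c1. So r2c1=1.
Step 3. [r1c1∈{2}] r1c1 has the single candidate 2, so r1c1=2.
Step 4. [r2c4∈{2}] r2c4 has the single candidate 2. So r2c4=2.
Step 5. [r2c2∈{3}] r2c2's peers cover all but 3 ⇒ r2c2=3.
Step 6. [r3c2∈{1}] r3c2 has the single candidate 1 ⇒ r3c2=1.
Step 7. [r3c3∈{2}] nothing but 2 survives at r3c3 ⇒ r3c3=2.
Step 8. [r4c1∈{4}] nothing but 4 survives at r4c1, so r4c1=4.

Answer: 2 4 1 3 / 1 3 4 2 / 3 1 2 4 / 4 2 3 1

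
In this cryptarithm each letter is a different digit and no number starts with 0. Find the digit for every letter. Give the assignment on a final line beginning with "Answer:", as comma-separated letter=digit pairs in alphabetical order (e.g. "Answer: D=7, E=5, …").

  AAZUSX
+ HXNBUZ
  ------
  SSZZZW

Step 1. [col 1: X + Z ≡ W (mod 10)] no forcing yet in column 1 (carry-in 0); W=4 is free and consistent — try it, so W=4.
Step 2. [col 1: X + Z ≡ W (mod 10)] no forcing yet in column 1 (carry-in 0); Z=3 is free and consistent — try it, so Z=3.
Step 3. [col 1: X + Z ≡ W (mod 10)] in column 1 we have X+Z≡W with carry-in 0; given Z=3, W=4 and digits 3,4 already taken and all letters distinct, that pins X to 1. So X=1.
Step 4. [col 2: S + U ≡ Z (mod 10)] column 2 (S + U ≡ Z (mod 10), carry-in 0) doesn't pin U yet; pick U=5 and continue ⇒ U=5.
Step 5. [col 2: S + U ≡ Z (mod 10)] column 2: given U=5, Z=3, carry-in 0, and digits 1,3,4,5 already taken and all letters distinct, S+U≡Z (mod 10) forces S=8. So S=8.
Step 6. [col 3: U + B ≡ Z (mod 10)] column 3: given U=5, Z=3, carry-in 1, and digits 1,3,4,5,8 already taken and all letters distinct, U+B≡Z (mod 10) forces B=7. So B=7.
Step 7. [col 4: Z + N ≡ Z (mod 10)] column 4: given Z=3, carry-in 1, and digits 1,3,4,5,7,8 already taken and all letters distinct, Z+N≡Z (mod 10) forces N=9 ⇒ N=9.
Step 8. [col 5: A + X ≡ S (mod 10)] in column 5 we have A+X≡S with carry-in 1; given X=1, S=8 and digits 1,3,4,5,7,8,9 already taken and all letters distinct, that pins A to 6 ⇒ A=6.
Step 9. [col 6: A + H ≡ S (mod 10)] in column 6 we have A+H≡S with carry-in 0; given A=6, S=8 and digits 1,3,4,5,6,7,8,9 already taken and all letters distinct, that pins H to 2. So H=2.

Answer: A=6, B=7, H=2, N=9, S=8, U=5, W=4, X=1, Z=3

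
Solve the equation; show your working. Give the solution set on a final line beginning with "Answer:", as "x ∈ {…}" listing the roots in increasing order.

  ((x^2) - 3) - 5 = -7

Step 1. [((x^2) - 3) - 5 = -7] the outer -5 inverts by adding 5 ⇒ sub: (x^2) - 3 = -2.
Step 2. [(x^2) - 3 = -2] -3 is outermost — add 3 both sides. So sub: x^2 = 1.
Step 3. [x^2 = 1] √ both sides: 1 ≥ 0 gives two branches ⇒ sqrt: x = 1 or -1.

Answer: x ∈ {-1, 1}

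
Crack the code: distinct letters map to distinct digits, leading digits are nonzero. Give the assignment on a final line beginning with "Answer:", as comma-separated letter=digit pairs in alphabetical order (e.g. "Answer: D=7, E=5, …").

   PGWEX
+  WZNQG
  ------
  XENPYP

Step 1. [col 1: X + G ≡ P (mod 10)] G=4 is one option consistent with column 1 (X + G ≡ P (mod 10), carry-in 0) — take it. So G=4.
Step 2. [col 1: X + G ≡ P (mod 10)] P=5 is one option consistent with column 1 (X + G ≡ P (mod 10), carry-in 0) — take it, so P=5.
Step 3. [col 1: X + G ≡ P (mod 10)] column 1 reads X+G+carry(0)=P with G=4, P=5; with digits 4,5 already taken and all letters distinct, the only value for X is 1. So X=1.
Step 4. [col 2: E + Q ≡ Y (mod 10)] column 2 (E + Q ≡ Y (mod 10), carry-in 0) doesn't pin Y yet; pick Y=9 and continue, so Y=9.
Step 5. [col 2: E + Q ≡ Y (mod 10)] several values work for E in column 2 (E + Q ≡ Y (mod 10), carry-in 0); try E=3. So E=3.
Step 6. [col 2: E + Q ≡ Y (mod 10)] column 2: given E=3, Y=9, carry-in 0, and digits 1,3,4,5,9 already taken and all letters distinct, E+Q≡Y (mod 10) forces Q=6. So Q=6.
Step 7. [col 3: W + N ≡ P (mod 10)] several values work for N in column 3 (W + N ≡ P (mod 10), carry-in 0); try N=7. So N=7.
Step 8. [col 3: W + N ≡ P (mod 10)] from column 3 (N=7, P=5, carry-in 0, digits 1,3,4,5,6,7,9 already taken and all letters distinct): W must equal 8 ⇒ W=8.
Step 9. [col 4: G + Z ≡ N (mod 10)] in column 4 we have G+Z≡N with carry-in 1; given G=4, N=7 and digits 1,3,4,5,6,7,8,9 already taken and all letters distinct, that pins Z to 2 ⇒ Z=2.

Answer: E=3, G=4, N=7, P=5, Q=6, W=8, X=1, Y=9, Z=2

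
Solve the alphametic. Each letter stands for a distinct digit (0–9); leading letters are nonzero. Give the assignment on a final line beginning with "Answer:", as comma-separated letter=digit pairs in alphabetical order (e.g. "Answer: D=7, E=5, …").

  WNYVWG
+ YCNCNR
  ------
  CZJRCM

Step 1. [col 1: G + R ≡ M (mod 10)] R=3 is one option consistent with column 1 (G + R ≡ M (mod 10), carry-in 0) — take it. So R=3.
Step 2. [col 1: G + R ≡ M (mod 10)] column 1 (G + R ≡ M (mod 10), carry-in 0) doesn't pin M yet; pick M=0 and continue, so M=0.
Step 3. [col 1: G + R ≡ M (mod 10)] in column 1 we have G+R≡M with carry-in 0; given R=3, M=0 and digits 0,3 already taken and all letters distinct, that pins G to 7 ⇒ G=7.
Step 4. [col 2: W + N ≡ C (mod 10)] several values work for C in column 2 (W + N ≡ C (mod 10), carry-in 1); try C=8 ⇒ C=8.
Step 5. [col 2: W + N ≡ C (mod 10)] no forcing yet in column 2 (carry-in 1); N=1 is free and consistent — try it, so N=1.
Step 6. [col 2: W + N ≡ C (mod 10)] column 2 reads W+N+carry(1)=C with N=1, C=8; with digits 0,1,3,7,8 already taken and all letters distinct, the only value for W is 6. So W=6.
Step 7. [col 3: V + C ≡ R (mod 10)] column 3: given C=8, R=3, carry-in 0, and digits 0,1,3,6,7,8 already taken and all letters distinct, V+C≡R (mod 10) forces V=5. So V=5.
Step 8. [col 4: Y + N ≡ J (mod 10)] column 4 reads Y+N+carry(1)=J with N=1; with digits 0,1,3,5,6,7,8 already taken and all letters distinct, the only value for Y is 2 ⇒ Y=2.
Step 9. [col 4: Y + N ≡ J (mod 10)] from column 4 (Y=2, N=1, carry-in 1, digits 0,1,2,3,5,6,7,8 already taken and all letters distinct): J must equal 4. So J=4.
Step 10. [col 5: N + C ≡ Z (mod 10)] in column 5 we have N+C≡Z with carry-in 0; given N=1, C=8 and digits 0,1,2,3,4,5,6,7,8 already taken and all letters distinct, that pins Z to 9, so Z=9.

Answer: C=8, G=7, J=4, M=0, N=1, R=3, V=5, W=6, Y=2, Z=9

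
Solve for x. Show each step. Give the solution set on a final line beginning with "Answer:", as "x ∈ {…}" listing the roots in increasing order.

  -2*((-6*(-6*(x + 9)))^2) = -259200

Step 1. [-2*((-6*(-6*(x + 9)))^2) = -259200] leading coefficient -2: divide by -2. So div: (-6*(-6*(x + 9)))^2 = 129600.
Step 2. [(-6*(-6*(x + 9)))^2 = 129600] LHS squared, RHS 129600 ≥ 0: apply √ (±). So sqrt: -6*(-6*(x + 9)) = 360 or -360.
Step 3. [-6*(-6*(x + 9)) = 360 or -360] divide by the outer -6, so div: -6*(x + 9) = -60 or 60.
Step 4. [-6*(x + 9) = -60 or 60] LHS = -6·(…); ÷-6 both sides. So div: x + 9 = 10 or -10.
Step 5. [x + 9 = 10 or -10] +9 is outermost — subtract 9 both sides ⇒ sub: x = 1 or -19.

Answer: x ∈ {-19, 1}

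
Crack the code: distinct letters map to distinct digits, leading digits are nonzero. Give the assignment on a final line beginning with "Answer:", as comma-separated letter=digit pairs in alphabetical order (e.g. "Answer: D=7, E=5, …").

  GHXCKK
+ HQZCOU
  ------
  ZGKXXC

Step 1. [col 1: K + U ≡ C (mod 10)] column 1 (K + U ≡ C (mod 10), carry-in 0) doesn't pin U yet; pick U=8 and continue ⇒ U=8.
Step 2. [col 1: K + U ≡ C (mod 10)] no forcing yet in column 1 (carry-in 0); C=3 is free and consistent — try it. So C=3.
Step 3. [col 1: K + U ≡ C (mod 10)] column 1 reads K+U+carry(0)=C with U=8, C=3; with digits 3,8 already taken and all letters distinct, the only value for K is 5 ⇒ K=5.
Step 4. [col 2: K + O ≡ X (mod 10)] several values work for O in column 2 (K + O ≡ X (mod 10), carry-in 1); try O=0 ⇒ O=0.
Step 5. [col 2: K + O ≡ X (mod 10)] from column 2 (K=5, O=0, carry-in 1, digits 0,3,5,8 already taken and all letters distinct): X must equal 6. So X=6.
Step 6. [col 4: X + Z ≡ K (mod 10)] from column 4 (X=6, K=5, carry-in 0, digits 0,3,5,6,8 already taken and all letters distinct): Z must equal 9, so Z=9.
Step 7. [col 5: H + Q ≡ G (mod 10)] Q=4 is one option consistent with column 5 (H + Q ≡ G (mod 10), carry-in 1) — take it. So Q=4.
Step 8. [col 5: H + Q ≡ G (mod 10)] H=2 is one option consistent with column 5 (H + Q ≡ G (mod 10), carry-in 1) — take it ⇒ H=2.
Step 9. [col 5: H + Q ≡ G (mod 10)] in column 5 we have H+Q≡G with carry-in 1; given H=2, Q=4 and digits 0,2,3,4,5,6,8,9 already taken and all letters distinct, that pins G to 7. So G=7.

Answer: C=3, G=7, H=2, K=5, O=0, Q=4, U=8, X=6, Z=9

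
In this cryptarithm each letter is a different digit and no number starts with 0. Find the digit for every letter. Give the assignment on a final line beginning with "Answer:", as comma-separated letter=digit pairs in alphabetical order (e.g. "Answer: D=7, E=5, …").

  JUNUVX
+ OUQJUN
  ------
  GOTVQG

Step 1. [col 1: X + N ≡ G (mod 10)] column 1 (X + N ≡ G (mod 10), carry-in 0) doesn't pin N yet; pick N=4 and continue, so N=4.
Step 2. [col 1: X + N ≡ G (mod 10)] several values work for G in column 1 (X + N ≡ G (mod 10), carry-in 0); try G=9 ⇒ G=9.
Step 3. [col 1: X + N ≡ G (mod 10)] in column 1 we have X+N≡G with carry-in 0; given N=4, G=9 and digits 4,9 already taken and all letters distinct, that pins X to 5 ⇒ X=5.
Step 4. [col 2: V + U ≡ Q (mod 10)] no forcing yet in column 2 (carry-in 0); Q=8 is free and consistent — try it ⇒ Q=8.
Step 5. [col 2: V + U ≡ Q (mod 10)] no forcing yet in column 2 (carry-in 0); V=7 is free and consistent — try it. So V=7.
Step 6. [col 2: V + U ≡ Q (mod 10)] column 2 reads V+U+carry(0)=Q with V=7, Q=8; with digits 4,5,7,8,9 already taken and all letters distinct, the only value for U is 1, so U=1.
Step 7. [col 3: U + J ≡ V (mod 10)] in column 3 we have U+J≡V with carry-in 0; given U=1, V=7 and digits 1,4,5,7,8,9 already taken and all letters distinct, that pins J to 6. So J=6.
Step 8. [col 4: N + Q ≡ T (mod 10)] column 4 reads N+Q+carry(0)=T with N=4, Q=8; with digits 1,4,5,6,7,8,9 already taken and all letters distinct, the only value for T is 2. So T=2.
Step 9. [col 5: U + U ≡ O (mod 10)] from column 5 (U=1, carry-in 1, digits 1,2,4,5,6,7,8,9 already taken and all letters distinct): O must equal 3 ⇒ O=3.

Answer: G=9, J=6, N=4, O=3, Q=8, T=2, U=1, V=7, X=5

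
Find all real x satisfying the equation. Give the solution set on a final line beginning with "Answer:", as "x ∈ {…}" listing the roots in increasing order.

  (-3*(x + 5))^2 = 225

Step 1. [(-3*(x + 5))^2 = 225] LHS squared, RHS 225 ≥ 0: apply √ (±), so sqrt: -3*(x + 5) = 15 or -15.
Step 2. [-3*(x + 5) = 15 or -15] -3 out front; divide by -3. So div: x + 5 = -5 or 5.
Step 3. [x + 5 = -5 or 5] subtract 5: x sits inside (… + 5), so sub: x = -10 or 0.

Answer: x ∈ {-10, 0}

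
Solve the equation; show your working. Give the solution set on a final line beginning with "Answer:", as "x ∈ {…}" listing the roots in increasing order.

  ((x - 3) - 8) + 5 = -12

Step 1. [((x - 3) - 8) + 5 = -12] peel the +5: subtract 5 from each side. So sub: (x - 3) - 8 = -17.
Step 2. [(x - 3) - 8 = -17] the outer -8 inverts by adding 8, so sub: x - 3 = -9.
Step 3. [x - 3 = -9] add 3: x sits inside (… - 3) ⇒ sub: x = -6.

Answer: x ∈ {-6}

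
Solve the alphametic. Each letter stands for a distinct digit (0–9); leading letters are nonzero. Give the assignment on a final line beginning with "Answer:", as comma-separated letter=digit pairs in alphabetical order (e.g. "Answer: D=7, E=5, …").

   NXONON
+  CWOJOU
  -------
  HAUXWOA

Step 1. [col 1: N + U ≡ A (mod 10)] no forcing yet in column 1 (carry-in 0); A=0 is free and consistent — try it. So A=0.
Step 2. [col 1: N + U ≡ A (mod 10)] no forcing yet in column 1 (carry-in 0); U=6 is free and consistent — try it. So U=6.
Step 3. [col 1: N + U ≡ A (mod 10)] column 1: given U=6, A=0, carry-in 0, and digits 0,6 already taken and all letters distinct, N+U≡A (mod 10) forces N=4. So N=4.
Step 4. [col 2: O + O ≡ O (mod 10)] column 2: given nothing yet, carry-in 1, and digits 0,4,6 already taken and all letters distinct, O+O≡O (mod 10) forces O=9 ⇒ O=9.
Step 5. [H] the sum has 7 digits but both addends have 6; that extra leading digit H is the final carry, namely 1, so H=1.
Step 6. [col 3: N + J ≡ W (mod 10)] W=7 is one option consistent with column 3 (N + J ≡ W (mod 10), carry-in 1) — take it, so W=7.
Step 7. [col 3: N + J ≡ W (mod 10)] column 3: given N=4, W=7, carry-in 1, and digits 0,1,4,6,7,9 already taken and all letters distinct, N+J≡W (mod 10) forces J=2 ⇒ J=2.
Step 8. [col 4: O + O ≡ X (mod 10)] column 4 reads O+O+carry(0)=X with O=9; with digits 0,1,2,4,6,7,9 already taken and all letters distinct, the only value for X is 8, so X=8.
Step 9. [col 6: N + C ≡ A (mod 10)] from column 6 (N=4, A=0, carry-in 1, digits 0,1,2,4,6,7,8,9 already taken and all letters distinct): C must equal 5, so C=5.

Answer: A=0, C=5, H=1, J=2, N=4, O=9, U=6, W=7, X=8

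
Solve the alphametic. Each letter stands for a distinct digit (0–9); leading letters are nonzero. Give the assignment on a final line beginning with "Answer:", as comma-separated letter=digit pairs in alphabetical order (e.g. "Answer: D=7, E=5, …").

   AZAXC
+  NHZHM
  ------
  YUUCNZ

Step 1. [col 1: C + M ≡ Z (mod 10)] several values work for C in column 1 (C + M ≡ Z (mod 10), carry-in 0); try C=2, so C=2.
Step 2. [Y] the sum has 6 digits but both addends have 5; that extra leading digit Y is the final carry, namely 1 ⇒ Y=1.
Step 3. [col 1: C + M ≡ Z (mod 10)] no forcing yet in column 1 (carry-in 0); Z=5 is free and consistent — try it, so Z=5.
Step 4. [col 1: C + M ≡ Z (mod 10)] column 1 reads C+M+carry(0)=Z with C=2, Z=5; with digits 1,2,5 already taken and all letters distinct, the only value for M is 3 ⇒ M=3.
Step 5. [col 2: X + H ≡ N (mod 10)] several values work for X in column 2 (X + H ≡ N (mod 10), carry-in 0); try X=9. So X=9.
Step 6. [col 2: X + H ≡ N (mod 10)] N=7 is one option consistent with column 2 (X + H ≡ N (mod 10), carry-in 0) — take it, so N=7.
Step 7. [col 2: X + H ≡ N (mod 10)] column 2: given X=9, N=7, carry-in 0, and digits 1,2,3,5,7,9 already taken and all letters distinct, X+H≡N (mod 10) forces H=8. So H=8.
Step 8. [col 3: A + Z ≡ C (mod 10)] column 3 reads A+Z+carry(1)=C with Z=5, C=2; with digits 1,2,3,5,7,8,9 already taken and all letters distinct, the only value for A is 6, so A=6.
Step 9. [col 4: Z + H ≡ U (mod 10)] column 4 reads Z+H+carry(1)=U with Z=5, H=8; with digits 1,2,3,5,6,7,8,9 already taken and all letters distinct, the only value for U is 4, so U=4.

Answer: A=6, C=2, H=8, M=3, N=7, U=4, X=9, Y=1, Z=5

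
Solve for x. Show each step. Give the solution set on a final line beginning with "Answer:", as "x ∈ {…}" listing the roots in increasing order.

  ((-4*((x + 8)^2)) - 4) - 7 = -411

Step 1. [((-4*((x + 8)^2)) - 4) - 7 = -411] -7 is outermost — add 7 both sides. So sub: (-4*((x + 8)^2)) - 4 = -404.
Step 2. [(-4*((x + 8)^2)) - 4 = -404] -4 | LHS and -4 | -404: pull -4 out ⇒ factor: ((x + 8)^2) + 1 = 101.
Step 3. [((x + 8)^2) + 1 = 101] subtract 1: x sits inside (… + 1). So sub: (x + 8)^2 = 100.
Step 4. [(x + 8)^2 = 100] 100 ≥ 0, LHS is (·)² — take ±√. So sqrt: x + 8 = 10 or -10.
Step 5. [x + 8 = 10 or -10] +8 is outermost — subtract 8 both sides, so sub: x = 2 or -18.

Answer: x ∈ {-18, 2}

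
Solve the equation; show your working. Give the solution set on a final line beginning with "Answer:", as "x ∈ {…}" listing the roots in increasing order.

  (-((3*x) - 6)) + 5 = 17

Step 1. [(-((3*x) - 6)) + 5 = 17] the outer +5 inverts by subtracting 5, so sub: -((3*x) - 6) = 12.
Step 2. [-((3*x) - 6) = 12] LHS negated; negate both sides ⇒ neg: (3*x) - 6 = -12.
Step 3. [(3*x) - 6 = -12] the outer -6 inverts by adding 6. So sub: 3*x = -6.
Step 4. [3*x = -6] leading coefficient 3: divide by 3 ⇒ div: x = -2.

Answer: x ∈ {-2}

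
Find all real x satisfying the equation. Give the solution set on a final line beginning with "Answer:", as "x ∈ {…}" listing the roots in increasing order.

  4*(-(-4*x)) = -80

Step 1. [4*(-(-4*x)) = -80] divide by the outer 4, so div: -(-4*x) = -20.
Step 2. [-(-4*x) = -20] LHS negated; negate both sides, so neg: -4*x = 20.
Step 3. [-4*x = 20] -4 out front; divide by -4 ⇒ div: x = -5.

Answer: x ∈ {-5}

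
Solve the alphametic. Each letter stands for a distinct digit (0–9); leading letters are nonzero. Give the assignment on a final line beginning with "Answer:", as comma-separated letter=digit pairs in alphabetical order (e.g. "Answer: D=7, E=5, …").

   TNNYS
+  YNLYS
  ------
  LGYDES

Step 1. [col 1: S + S ≡ S (mod 10)] column 1 reads S+S+carry(0)=S with nothing yet; with all letters distinct, none taken yet, the only value for S is 0. So S=0.
Step 2. [col 2: Y + Y ≡ E (mod 10)] several values work for Y in column 2 (Y + Y ≡ E (mod 10), carry-in 0); try Y=6 ⇒ Y=6.
Step 3. [col 2: Y + Y ≡ E (mod 10)] column 2: given Y=6, carry-in 0, and digits 0,6 already taken and all letters distinct, Y+Y≡E (mod 10) forces E=2. So E=2.
Step 4. [col 3: N + L ≡ D (mod 10)] no forcing yet in column 3 (carry-in 1); D=5 is free and consistent — try it, so D=5.
Step 5. [col 3: N + L ≡ D (mod 10)] several values work for N in column 3 (N + L ≡ D (mod 10), carry-in 1); try N=3, so N=3.
Step 6. [col 3: N + L ≡ D (mod 10)] in column 3 we have N+L≡D with carry-in 1; given N=3, D=5 and digits 0,2,3,5,6 already taken and all letters distinct, that pins L to 1. So L=1.
Step 7. [col 5: T + Y ≡ G (mod 10)] column 5: given Y=6, carry-in 0, and digits 0,1,2,3,5,6 already taken and all letters distinct, T+Y≡G (mod 10) forces G=4, so G=4.
Step 8. [col 5: T + Y ≡ G (mod 10)] column 5 reads T+Y+carry(0)=G with Y=6, G=4; with digits 0,1,2,3,4,5,6 already taken and all letters distinct, the only value for T is 8. So T=8.

Answer: D=5, E=2, G=4, L=1, N=3, S=0, T=8, Y=6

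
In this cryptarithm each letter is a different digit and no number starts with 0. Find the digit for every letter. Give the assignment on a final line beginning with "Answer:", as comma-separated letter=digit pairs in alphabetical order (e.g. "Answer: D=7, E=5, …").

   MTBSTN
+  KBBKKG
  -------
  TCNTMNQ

Step 1. [T] the sum has 7 digits but both addends have 6; that extra leading digit T is the final carry, namely 1, so T=1.
Step 2. [col 1: N + G ≡ Q (mod 10)] several values work for G in column 1 (N + G ≡ Q (mod 10), carry-in 0); try G=2 ⇒ G=2.
Step 3. [col 1: N + G ≡ Q (mod 10)] no forcing yet in column 1 (carry-in 0); N=7 is free and consistent — try it ⇒ N=7.
Step 4. [col 1: N + G ≡ Q (mod 10)] column 1: given N=7, G=2, carry-in 0, and digits 1,2,7 already taken and all letters distinct, N+G≡Q (mod 10) forces Q=9. So Q=9.
Step 5. [col 2: T + K ≡ N (mod 10)] in column 2 we have T+K≡N with carry-in 0; given T=1, N=7 and digits 1,2,7,9 already taken and all letters distinct, that pins K to 6. So K=6.
Step 6. [col 3: S + K ≡ M (mod 10)] several values work for M in column 3 (S + K ≡ M (mod 10), carry-in 0); try M=4. So M=4.
Step 7. [col 3: S + K ≡ M (mod 10)] column 3: given K=6, M=4, carry-in 0, and digits 1,2,4,6,7,9 already taken and all letters distinct, S+K≡M (mod 10) forces S=8. So S=8.
Step 8. [col 4: B + B ≡ T (mod 10)] B=5 is one option consistent with column 4 (B + B ≡ T (mod 10), carry-in 1) — take it. So B=5.
Step 9. [col 6: M + K ≡ C (mod 10)] from column 6 (M=4, K=6, carry-in 0, digits 1,2,4,5,6,7,8,9 already taken and all letters distinct): C must equal 0, so C=0.

Answer: B=5, C=0, G=2, K=6, M=4, N=7, Q=9, S=8, T=1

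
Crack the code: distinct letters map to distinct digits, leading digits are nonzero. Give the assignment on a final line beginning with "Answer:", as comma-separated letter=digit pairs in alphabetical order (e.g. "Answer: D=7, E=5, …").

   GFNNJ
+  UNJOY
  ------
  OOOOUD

Step 1. [col 1: J + Y ≡ D (mod 10)] Y=5 is one option consistent with column 1 (J + Y ≡ D (mod 10), carry-in 0) — take it ⇒ Y=5.
Step 2. [col 1: J + Y ≡ D (mod 10)] column 1 (J + Y ≡ D (mod 10), carry-in 0) doesn't pin J yet; pick J=4 and continue ⇒ J=4.
Step 3. [O] adding two 5-digit numbers gives at most 5+1 digits, and here it does — O is that final carry and must be 1. So O=1.
Step 4. [col 1: J + Y ≡ D (mod 10)] in column 1 we have J+Y≡D with carry-in 0; given J=4, Y=5 and digits 1,4,5 already taken and all letters distinct, that pins D to 9 ⇒ D=9.
Step 5. [col 2: N + O ≡ U (mod 10)] column 2 (N + O ≡ U (mod 10), carry-in 0) doesn't pin U yet; pick U=8 and continue. So U=8.
Step 6. [col 2: N + O ≡ U (mod 10)] column 2: given O=1, U=8, carry-in 0, and digits 1,4,5,8,9 already taken and all letters distinct, N+O≡U (mod 10) forces N=7. So N=7.
Step 7. [col 4: F + N ≡ O (mod 10)] column 4 reads F+N+carry(1)=O with N=7, O=1; with digits 1,4,5,7,8,9 already taken and all letters distinct, the only value for F is 3, so F=3.
Step 8. [col 5: G + U ≡ O (mod 10)] column 5 reads G+U+carry(1)=O with U=8, O=1; with digits 1,3,4,5,7,8,9 already taken and all letters distinct, the only value for G is 2, so G=2.

Answer: D=9, F=3, G=2, J=4, N=7, O=1, U=8, Y=5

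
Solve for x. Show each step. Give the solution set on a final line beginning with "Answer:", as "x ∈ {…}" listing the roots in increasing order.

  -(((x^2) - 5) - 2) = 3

Step 1. [-(((x^2) - 5) - 2) = 3] flip signs both sides, so neg: ((x^2) - 5) - 2 = -3.
Step 2. [((x^2) - 5) - 2 = -3] add 2: x sits inside (… - 2), so sub: (x^2) - 5 = -1.
Step 3. [(x^2) - 5 = -1] add 5: x sits inside (… - 5), so sub: x^2 = 4.
Step 4. [x^2 = 4] √ both sides: 4 ≥ 0 gives two branches ⇒ sqrt: x = 2 or -2.

Answer: x ∈ {-2, 2}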